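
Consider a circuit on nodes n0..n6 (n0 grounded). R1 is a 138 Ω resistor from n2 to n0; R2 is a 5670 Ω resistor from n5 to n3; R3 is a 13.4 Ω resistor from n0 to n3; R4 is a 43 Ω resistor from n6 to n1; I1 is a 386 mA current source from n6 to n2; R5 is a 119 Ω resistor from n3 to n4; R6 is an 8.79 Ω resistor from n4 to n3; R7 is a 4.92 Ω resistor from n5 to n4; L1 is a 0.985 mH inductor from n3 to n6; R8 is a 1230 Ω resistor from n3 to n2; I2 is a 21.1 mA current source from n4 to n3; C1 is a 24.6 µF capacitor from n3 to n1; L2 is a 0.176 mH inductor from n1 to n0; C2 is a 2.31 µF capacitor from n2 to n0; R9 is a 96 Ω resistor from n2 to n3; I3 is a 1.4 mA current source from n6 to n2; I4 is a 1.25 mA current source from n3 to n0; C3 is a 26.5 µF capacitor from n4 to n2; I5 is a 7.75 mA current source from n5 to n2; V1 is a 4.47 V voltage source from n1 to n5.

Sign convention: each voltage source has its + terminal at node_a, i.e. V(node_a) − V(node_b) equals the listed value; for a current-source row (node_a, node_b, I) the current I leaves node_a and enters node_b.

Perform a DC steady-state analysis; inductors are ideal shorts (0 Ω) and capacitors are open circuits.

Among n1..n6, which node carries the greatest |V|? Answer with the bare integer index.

Apply KCL at each of the 6 non-ground nodes and solve the resulting linear system.
Node n1: branches {R4, C1, L2, V1} → V_1 = 0.000
Node n2: branches {R1, I1, R8, C2, R9, I3, C3, I5} → V_2 = 19.76
Node n3: branches {R2, R3, R5, R6, L1, R8, I2, C1, R9, I4} → V_3 = -2.669
Node n4: branches {R5, R6, R7, I2, C3} → V_4 = -3.859
Node n5: branches {R2, R7, I5, V1} → V_5 = -4.470
Node n6: branches {R4, I1, L1, I3} → V_6 = -2.669
Source currents: i(L1)=0.3253, i(L2)=0.05472, i(V1)=-0.1168

2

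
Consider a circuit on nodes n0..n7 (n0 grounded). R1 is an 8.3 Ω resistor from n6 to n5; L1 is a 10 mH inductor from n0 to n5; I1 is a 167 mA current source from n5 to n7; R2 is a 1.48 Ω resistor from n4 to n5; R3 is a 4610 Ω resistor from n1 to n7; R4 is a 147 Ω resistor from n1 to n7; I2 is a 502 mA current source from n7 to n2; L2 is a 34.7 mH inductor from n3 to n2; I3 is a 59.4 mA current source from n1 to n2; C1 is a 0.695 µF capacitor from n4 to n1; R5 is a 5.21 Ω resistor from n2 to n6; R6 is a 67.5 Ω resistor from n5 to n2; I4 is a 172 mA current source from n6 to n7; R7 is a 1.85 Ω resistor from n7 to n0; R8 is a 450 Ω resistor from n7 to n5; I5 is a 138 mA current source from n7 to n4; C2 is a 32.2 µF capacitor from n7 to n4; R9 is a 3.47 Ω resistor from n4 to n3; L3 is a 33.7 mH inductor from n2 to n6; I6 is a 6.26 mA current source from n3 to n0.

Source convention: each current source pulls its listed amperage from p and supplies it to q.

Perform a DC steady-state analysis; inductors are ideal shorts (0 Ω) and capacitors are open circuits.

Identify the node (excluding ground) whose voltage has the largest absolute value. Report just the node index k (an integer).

1

Apply KCL at each of the 7 non-ground nodes and solve the resulting linear system.
Node n1: branches {R3, R4, I3, C1} → V_1 = -9.126
Node n2: branches {I2, L2, I3, R5, R6, L3} → V_2 = 1.258
Node n3: branches {L2, R9, I6} → V_3 = 1.258
Node n4: branches {R2, C1, I5, C2, R9} → V_4 = 0.5194
Node n5: branches {R1, L1, I1, R2, R6, R8} → V_5 = 0.000
Node n6: branches {R1, R5, I4, L3} → V_6 = 1.258
Node n7: branches {I1, R3, R4, I2, I4, R7, R8, I5, C2} → V_7 = -0.6640
Source currents: i(L1)=-0.3527, i(L2)=-0.2192, i(L3)=0.3236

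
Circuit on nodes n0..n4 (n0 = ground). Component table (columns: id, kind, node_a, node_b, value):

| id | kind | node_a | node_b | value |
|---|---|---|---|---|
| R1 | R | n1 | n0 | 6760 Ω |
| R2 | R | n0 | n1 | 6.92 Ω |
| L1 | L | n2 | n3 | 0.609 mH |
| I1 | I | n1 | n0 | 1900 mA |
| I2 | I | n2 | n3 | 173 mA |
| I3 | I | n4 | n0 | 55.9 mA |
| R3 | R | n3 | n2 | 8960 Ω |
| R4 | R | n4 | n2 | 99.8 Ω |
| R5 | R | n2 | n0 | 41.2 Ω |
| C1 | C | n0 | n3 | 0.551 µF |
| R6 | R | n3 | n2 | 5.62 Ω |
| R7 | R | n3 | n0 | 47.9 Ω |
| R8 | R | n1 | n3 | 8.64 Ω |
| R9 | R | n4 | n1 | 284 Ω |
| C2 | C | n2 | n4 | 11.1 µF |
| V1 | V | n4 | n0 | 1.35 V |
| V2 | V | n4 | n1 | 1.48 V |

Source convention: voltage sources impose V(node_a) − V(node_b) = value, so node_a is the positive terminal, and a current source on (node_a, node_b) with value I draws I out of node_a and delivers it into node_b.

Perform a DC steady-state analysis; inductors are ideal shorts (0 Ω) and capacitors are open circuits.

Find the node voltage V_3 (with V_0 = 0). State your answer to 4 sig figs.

-0.008889 V

Element admittances at DC:
  Y(R1) = 0.0001479 S between n1,n0
  Y(R2) = 0.1445 S between n0,n1
  L1: short n2↔n3 (DC inductor)
  I1: injects 1.9 A into n0 (from n1)
  I2: injects 0.173 A into n3 (from n2)
  I3: injects 0.0559 A into n0 (from n4)
  Y(R3) = 0.0001116 S between n3,n2
  Y(R4) = 0.01002 S between n4,n2
  Y(R5) = 0.02427 S between n2,n0
  Y(C1) = 0.000 S between n0,n3
  Y(R6) = 0.1779 S between n3,n2
  Y(R7) = 0.02088 S between n3,n0
  Y(R8) = 0.1157 S between n1,n3
  Y(R9) = 0.003521 S between n4,n1
  Y(C2) = 0.000 S between n2,n4
  V1: constraint V(n4)−V(n0) = 1.35
  V2: constraint V(n4)−V(n1) = 1.48
Assemble and solve the 7×7 MNA system:
  V(n1)=-0.1300  V(n2)=-0.008889  V(n3)=-0.008889  V(n4)=1.350
  i(L1)=-0.1592  i(V1)=-1.937  i(V2)=1.862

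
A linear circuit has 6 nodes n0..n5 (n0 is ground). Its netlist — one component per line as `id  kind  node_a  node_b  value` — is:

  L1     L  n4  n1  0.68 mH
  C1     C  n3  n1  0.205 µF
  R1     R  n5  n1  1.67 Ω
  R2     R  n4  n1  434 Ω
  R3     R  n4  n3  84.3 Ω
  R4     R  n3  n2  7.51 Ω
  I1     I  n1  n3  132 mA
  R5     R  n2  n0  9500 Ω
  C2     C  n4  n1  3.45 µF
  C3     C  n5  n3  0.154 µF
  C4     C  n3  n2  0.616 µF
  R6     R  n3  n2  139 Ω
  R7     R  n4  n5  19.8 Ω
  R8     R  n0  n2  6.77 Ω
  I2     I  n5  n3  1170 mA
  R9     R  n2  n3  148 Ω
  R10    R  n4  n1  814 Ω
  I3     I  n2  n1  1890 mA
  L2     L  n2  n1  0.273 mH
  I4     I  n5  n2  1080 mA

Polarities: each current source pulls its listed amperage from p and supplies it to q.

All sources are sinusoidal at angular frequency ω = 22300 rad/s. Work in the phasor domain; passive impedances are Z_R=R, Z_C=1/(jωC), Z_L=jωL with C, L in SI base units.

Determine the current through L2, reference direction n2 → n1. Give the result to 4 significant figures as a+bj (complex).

Element admittances at ω=22300 rad/s:
  Y(L1) = 0.000-0.06595j S between n4,n1
  Y(C1) = 0.000+0.004572j S between n3,n1
  Y(R1) = 0.5988+0.000j S between n5,n1
  Y(R2) = 0.002304+0.000j S between n4,n1
  Y(R3) = 0.01186+0.000j S between n4,n3
  Y(R4) = 0.1332+0.000j S between n3,n2
  I1: injects 0.132 A into n3 (from n1)
  Y(R5) = 0.0001053+0.000j S between n2,n0
  Y(C2) = 0.000+0.07694j S between n4,n1
  Y(C3) = 0.000+0.003434j S between n5,n3
  Y(C4) = 0.000+0.01374j S between n3,n2
  Y(R6) = 0.007194+0.000j S between n3,n2
  Y(R7) = 0.05051+0.000j S between n4,n5
  Y(R8) = 0.1477+0.000j S between n0,n2
  I2: injects 1.17 A into n3 (from n5)
  Y(R9) = 0.006757+0.000j S between n2,n3
  Y(R10) = 0.001229+0.000j S between n4,n1
  I3: injects 1.89 A into n1 (from n2)
  Y(L2) = 0.000-0.1643j S between n2,n1
  I4: injects 1.08 A into n2 (from n5)
Assemble and solve the 5×5 MNA system:
  V(n1)=-0.5308-2.345j  V(n2)=0.000+0.000j  V(n3)=8.000-1.340j  V(n4)=-1.647-1.903j  V(n5)=-4.088-2.247j

0.3853-0.08719j A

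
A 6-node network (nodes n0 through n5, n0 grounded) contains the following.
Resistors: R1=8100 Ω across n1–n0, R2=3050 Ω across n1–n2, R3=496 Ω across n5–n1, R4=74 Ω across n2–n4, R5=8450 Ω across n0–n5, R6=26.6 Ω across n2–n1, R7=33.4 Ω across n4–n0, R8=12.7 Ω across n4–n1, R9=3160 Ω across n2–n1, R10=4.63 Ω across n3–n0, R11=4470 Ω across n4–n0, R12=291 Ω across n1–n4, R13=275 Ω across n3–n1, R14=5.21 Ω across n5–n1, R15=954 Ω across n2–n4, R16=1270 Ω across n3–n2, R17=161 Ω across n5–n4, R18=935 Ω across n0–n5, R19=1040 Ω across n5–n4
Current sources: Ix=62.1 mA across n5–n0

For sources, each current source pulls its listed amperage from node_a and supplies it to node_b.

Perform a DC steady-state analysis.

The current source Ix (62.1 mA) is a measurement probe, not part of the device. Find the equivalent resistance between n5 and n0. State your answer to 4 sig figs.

MNA unknowns: 5 node voltages V₁..V_5
R1: Y=0.0001235 on G[1,0]
R2: Y=0.0003279 on G[1,2]
R3: Y=0.002016 on G[5,1]
R4: Y=0.01351 on G[2,4]
R5: Y=0.0001183 on G[0,5]
R6: Y=0.03759 on G[2,1]
R7: Y=0.02994 on G[4,0]
R8: Y=0.07874 on G[4,1]
R9: Y=0.0003165 on G[2,1]
R10: Y=0.2160 on G[3,0]
R11: Y=0.0002237 on G[4,0]
R12: Y=0.003436 on G[1,4]
R13: Y=0.003636 on G[3,1]
R14: Y=0.1919 on G[5,1]
R15: Y=0.001048 on G[2,4]
R16: Y=0.0007874 on G[3,2]
R17: Y=0.006211 on G[5,4]
R18: Y=0.001070 on G[0,5]
R19: Y=0.0009615 on G[5,4]
Ix: z[5]−=0.0621, z[0]+=0.0621
solve → V1=-2.135, V2=-1.973, V3=-0.04228, V4=-1.652, V5=-2.413

R_eq = 38.85 Ω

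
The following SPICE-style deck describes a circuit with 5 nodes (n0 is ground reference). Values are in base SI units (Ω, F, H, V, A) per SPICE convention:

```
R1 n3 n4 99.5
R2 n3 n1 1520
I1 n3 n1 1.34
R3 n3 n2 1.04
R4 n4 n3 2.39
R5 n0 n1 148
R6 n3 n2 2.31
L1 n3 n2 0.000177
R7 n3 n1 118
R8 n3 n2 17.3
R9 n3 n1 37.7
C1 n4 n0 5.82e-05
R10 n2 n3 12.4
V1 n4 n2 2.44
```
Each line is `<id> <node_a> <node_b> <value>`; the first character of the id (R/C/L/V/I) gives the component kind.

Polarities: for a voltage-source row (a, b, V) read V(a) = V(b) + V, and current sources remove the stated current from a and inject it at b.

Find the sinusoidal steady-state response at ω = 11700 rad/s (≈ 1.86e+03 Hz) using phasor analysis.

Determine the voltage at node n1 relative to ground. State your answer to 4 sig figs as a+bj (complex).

29.88+0.3323j V

Apply KCL at each of the 4 non-ground nodes and solve the resulting linear system.
Node n1: branches {R2, I1, R5, R7, R9} → V_1 = 29.88+0.3323j
Node n2: branches {R3, R6, L1, R8, R10, V1} → V_2 = -2.443+0.2965j
Node n3: branches {R1, R2, I1, R3, R4, R6, L1, R7, R8, R9, R10} → V_3 = -2.038+0.3952j
Node n4: branches {R1, R4, C1, V1} → V_4 = -0.003297+0.2965j
Source currents: i(V1)=-0.6697+0.04456j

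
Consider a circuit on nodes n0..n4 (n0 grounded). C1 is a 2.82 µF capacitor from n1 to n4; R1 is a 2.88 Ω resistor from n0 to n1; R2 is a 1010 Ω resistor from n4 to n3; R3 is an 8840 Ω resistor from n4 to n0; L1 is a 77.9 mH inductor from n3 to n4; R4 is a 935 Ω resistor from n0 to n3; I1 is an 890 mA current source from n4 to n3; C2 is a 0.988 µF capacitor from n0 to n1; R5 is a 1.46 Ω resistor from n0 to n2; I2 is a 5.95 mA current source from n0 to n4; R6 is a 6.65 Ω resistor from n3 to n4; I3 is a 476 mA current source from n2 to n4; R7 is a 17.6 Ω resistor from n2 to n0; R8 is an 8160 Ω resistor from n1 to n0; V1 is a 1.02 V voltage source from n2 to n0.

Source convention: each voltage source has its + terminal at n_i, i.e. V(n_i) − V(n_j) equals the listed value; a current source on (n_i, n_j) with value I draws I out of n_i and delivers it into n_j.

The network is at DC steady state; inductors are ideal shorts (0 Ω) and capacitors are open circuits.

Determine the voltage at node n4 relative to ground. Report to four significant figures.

407.5 V

Apply KCL at each of the 4 non-ground nodes and solve the resulting linear system.
Node n1: branches {C1, R1, C2, R8} → V_1 = 0.000
Node n2: branches {R5, I3, R7, V1} → V_2 = 1.020
Node n3: branches {R2, L1, R4, I1, R6} → V_3 = 407.5
Node n4: branches {C1, R2, R3, L1, I1, I2, R6, I3} → V_4 = 407.5
Source currents: i(L1)=0.4541, i(V1)=-1.233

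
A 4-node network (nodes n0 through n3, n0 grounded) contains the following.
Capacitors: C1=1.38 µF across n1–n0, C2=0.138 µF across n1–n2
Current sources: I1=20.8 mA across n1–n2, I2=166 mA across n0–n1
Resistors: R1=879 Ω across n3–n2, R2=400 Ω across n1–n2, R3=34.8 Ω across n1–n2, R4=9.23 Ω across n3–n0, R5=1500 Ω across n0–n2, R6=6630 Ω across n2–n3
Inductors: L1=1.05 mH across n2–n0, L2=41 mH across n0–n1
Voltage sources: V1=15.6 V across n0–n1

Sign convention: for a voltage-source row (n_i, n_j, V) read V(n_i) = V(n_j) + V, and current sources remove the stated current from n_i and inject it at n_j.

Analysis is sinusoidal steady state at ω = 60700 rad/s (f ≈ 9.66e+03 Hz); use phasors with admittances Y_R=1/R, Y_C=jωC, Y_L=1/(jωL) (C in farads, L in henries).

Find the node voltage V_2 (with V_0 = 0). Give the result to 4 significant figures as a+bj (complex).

Apply KCL at each of the 3 non-ground nodes and solve the resulting linear system.
Node n1: branches {C1, I1, R2, R3, L2, C2, I2, V1} → V_1 = -15.60+0.000j
Node n2: branches {I1, R1, L1, R2, R3, R5, R6, C2} → V_2 = -12.58-6.712j
Node n3: branches {R1, R4, R6} → V_3 = -0.1479-0.07889j
Source currents: i(V1)=-0.2957-1.116j

-12.58-6.712j V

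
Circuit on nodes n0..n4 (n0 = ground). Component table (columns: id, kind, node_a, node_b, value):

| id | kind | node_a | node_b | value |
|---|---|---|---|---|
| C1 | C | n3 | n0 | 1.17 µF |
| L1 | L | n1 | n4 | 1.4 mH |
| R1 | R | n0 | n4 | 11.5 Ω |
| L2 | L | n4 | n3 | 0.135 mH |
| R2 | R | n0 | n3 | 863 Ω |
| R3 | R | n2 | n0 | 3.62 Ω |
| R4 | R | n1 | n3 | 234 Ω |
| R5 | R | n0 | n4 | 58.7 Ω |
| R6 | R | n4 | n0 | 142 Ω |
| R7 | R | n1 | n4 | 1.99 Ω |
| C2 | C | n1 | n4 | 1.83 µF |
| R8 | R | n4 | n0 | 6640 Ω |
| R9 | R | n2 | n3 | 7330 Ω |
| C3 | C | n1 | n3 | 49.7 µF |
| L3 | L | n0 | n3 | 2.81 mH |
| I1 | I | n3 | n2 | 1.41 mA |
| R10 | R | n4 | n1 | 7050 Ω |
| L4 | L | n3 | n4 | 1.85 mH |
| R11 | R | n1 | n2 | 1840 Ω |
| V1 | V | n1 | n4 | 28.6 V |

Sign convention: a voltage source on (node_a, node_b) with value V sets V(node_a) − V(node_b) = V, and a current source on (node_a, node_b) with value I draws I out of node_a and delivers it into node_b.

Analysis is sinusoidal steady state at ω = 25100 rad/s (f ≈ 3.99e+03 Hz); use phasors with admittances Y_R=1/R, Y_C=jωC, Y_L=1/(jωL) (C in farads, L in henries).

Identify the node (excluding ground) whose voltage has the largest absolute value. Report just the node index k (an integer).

MNA unknowns: 4 node voltages V₁..V_4 plus 1 source current (V1)
C1: Y=0.000+0.02937j on G[3,0]
L1: Y=0.000-0.02846j on G[1,4]
R1: Y=0.08696+0.000j on G[0,4]
L2: Y=0.000-0.2951j on G[4,3]
R2: Y=0.001159+0.000j on G[0,3]
R3: Y=0.2762+0.000j on G[2,0]
R4: Y=0.004274+0.000j on G[1,3]
R5: Y=0.01704+0.000j on G[0,4]
R6: Y=0.007042+0.000j on G[4,0]
R7: Y=0.5025+0.000j on G[1,4]
C2: Y=0.000+0.04593j on G[1,4]
R8: Y=0.0001506+0.000j on G[4,0]
R9: Y=0.0001364+0.000j on G[2,3]
C3: Y=0.000+1.247j on G[1,3]
L3: Y=0.000-0.01418j on G[0,3]
I1: z[3]−=0.00141, z[2]+=0.00141
R10: Y=0.0001418+0.000j on G[4,1]
L4: Y=0.000-0.02154j on G[3,4]
R11: Y=0.0005435+0.000j on G[1,2]
V1: row V1−V4=28.6, i_V1 at 1,4
solve → V1=27.38-4.910j, V2=0.07682-0.01197j, V3=36.52-4.738j, V4=-1.219-4.910j
aux → i_V1=-14.57+10.90j

3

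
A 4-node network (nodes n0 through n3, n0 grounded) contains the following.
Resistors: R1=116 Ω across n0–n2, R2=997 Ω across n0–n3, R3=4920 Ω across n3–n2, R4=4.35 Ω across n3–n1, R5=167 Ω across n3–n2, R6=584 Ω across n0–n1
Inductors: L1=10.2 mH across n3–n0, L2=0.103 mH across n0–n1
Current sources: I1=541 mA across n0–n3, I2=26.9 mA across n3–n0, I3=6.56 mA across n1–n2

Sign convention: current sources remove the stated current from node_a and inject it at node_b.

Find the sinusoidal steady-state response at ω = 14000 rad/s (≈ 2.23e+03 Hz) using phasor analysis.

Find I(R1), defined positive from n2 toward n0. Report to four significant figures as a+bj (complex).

MNA unknowns: 3 node voltages V₁..V_3
R1: Y=0.008621+0.000j on G[0,2]
L1: Y=0.000-0.007003j on G[3,0]
I1: z[0]−=0.541, z[3]+=0.541
L2: Y=0.000-0.6935j on G[0,1]
I2: z[3]−=0.0269, z[0]+=0.0269
R2: Y=0.001003+0.000j on G[0,3]
R3: Y=0.0002033+0.000j on G[3,2]
R4: Y=0.2299+0.000j on G[3,1]
R5: Y=0.005988+0.000j on G[3,2]
R6: Y=0.001712+0.000j on G[0,1]
I3: z[1]−=0.00656, z[2]+=0.00656
solve → V1=-0.01504+0.7138j, V2=1.348+0.3195j, V3=2.167+0.7644j

0.01162+0.002755j A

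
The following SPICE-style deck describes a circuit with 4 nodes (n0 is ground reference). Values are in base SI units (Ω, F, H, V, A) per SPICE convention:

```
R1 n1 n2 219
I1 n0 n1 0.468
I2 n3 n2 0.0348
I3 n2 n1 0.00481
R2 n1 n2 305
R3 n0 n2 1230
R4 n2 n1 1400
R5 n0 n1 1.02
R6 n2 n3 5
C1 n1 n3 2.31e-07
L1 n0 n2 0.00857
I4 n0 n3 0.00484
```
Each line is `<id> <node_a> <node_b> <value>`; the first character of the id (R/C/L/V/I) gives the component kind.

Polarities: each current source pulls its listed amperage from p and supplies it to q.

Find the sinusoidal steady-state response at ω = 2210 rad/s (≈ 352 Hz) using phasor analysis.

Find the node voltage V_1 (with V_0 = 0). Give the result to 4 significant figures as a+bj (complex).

0.4781+0.0003504j V

Apply KCL at each of the 3 non-ground nodes and solve the resulting linear system.
Node n1: branches {R1, I1, I3, R2, R4, R5, C1} → V_1 = 0.4781+0.0003504j
Node n2: branches {R1, I2, I3, R2, R3, R4, R6, L1} → V_2 = 0.007700+0.07747j
Node n3: branches {I2, R6, C1, I4} → V_3 = -0.1419+0.07905j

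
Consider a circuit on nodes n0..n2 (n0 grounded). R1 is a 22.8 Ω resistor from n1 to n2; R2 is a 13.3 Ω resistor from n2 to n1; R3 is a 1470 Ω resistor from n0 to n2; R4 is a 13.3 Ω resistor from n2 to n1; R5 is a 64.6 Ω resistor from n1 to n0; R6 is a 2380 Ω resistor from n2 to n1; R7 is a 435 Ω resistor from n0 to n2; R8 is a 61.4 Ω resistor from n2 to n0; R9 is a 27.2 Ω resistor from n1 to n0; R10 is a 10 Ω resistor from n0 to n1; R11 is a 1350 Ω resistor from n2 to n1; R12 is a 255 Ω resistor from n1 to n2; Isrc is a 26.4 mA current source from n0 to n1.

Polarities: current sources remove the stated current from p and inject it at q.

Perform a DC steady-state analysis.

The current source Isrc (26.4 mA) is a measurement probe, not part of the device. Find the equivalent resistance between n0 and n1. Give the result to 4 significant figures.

Element admittances at DC:
  Y(R1) = 0.04386 S between n1,n2
  Y(R2) = 0.07519 S between n2,n1
  Y(R3) = 0.0006803 S between n0,n2
  Y(R4) = 0.07519 S between n2,n1
  Y(R5) = 0.01548 S between n1,n0
  Y(R6) = 0.0004202 S between n2,n1
  Y(R7) = 0.002299 S between n0,n2
  Y(R8) = 0.01629 S between n2,n0
  Y(R9) = 0.03676 S between n1,n0
  Y(R10) = 0.1000 S between n0,n1
  Y(R11) = 0.0007407 S between n2,n1
  Y(R12) = 0.003922 S between n1,n2
  Isrc: injects 0.0264 A into n1 (from n0)
Assemble and solve the 2×2 MNA system:
  V(n1)=0.1555  V(n2)=0.1418

R_eq = 5.889 Ω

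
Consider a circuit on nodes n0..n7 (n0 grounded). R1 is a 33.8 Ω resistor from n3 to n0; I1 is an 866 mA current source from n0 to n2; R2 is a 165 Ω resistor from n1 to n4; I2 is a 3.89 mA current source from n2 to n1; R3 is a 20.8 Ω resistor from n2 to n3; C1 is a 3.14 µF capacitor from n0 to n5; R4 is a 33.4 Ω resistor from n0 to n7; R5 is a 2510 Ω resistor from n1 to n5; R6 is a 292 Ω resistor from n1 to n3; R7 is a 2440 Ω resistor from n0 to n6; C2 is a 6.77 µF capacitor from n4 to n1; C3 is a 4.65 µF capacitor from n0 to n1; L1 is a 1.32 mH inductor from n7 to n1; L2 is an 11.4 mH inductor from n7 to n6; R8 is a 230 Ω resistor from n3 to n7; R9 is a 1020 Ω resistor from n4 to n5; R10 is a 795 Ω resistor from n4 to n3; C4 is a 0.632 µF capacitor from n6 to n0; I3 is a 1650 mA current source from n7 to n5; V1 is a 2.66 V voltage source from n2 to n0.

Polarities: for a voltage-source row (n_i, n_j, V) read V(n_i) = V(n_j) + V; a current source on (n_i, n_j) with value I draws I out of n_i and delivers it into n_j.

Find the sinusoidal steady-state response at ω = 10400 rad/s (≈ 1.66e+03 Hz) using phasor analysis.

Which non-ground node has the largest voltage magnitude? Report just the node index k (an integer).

5

Element admittances at ω=10400 rad/s:
  Y(R1) = 0.02959+0.000j S between n3,n0
  I1: injects 0.866 A into n2 (from n0)
  Y(R2) = 0.006061+0.000j S between n1,n4
  I2: injects 0.00389 A into n1 (from n2)
  Y(R3) = 0.04808+0.000j S between n2,n3
  Y(C1) = 0.000+0.03266j S between n0,n5
  Y(R4) = 0.02994+0.000j S between n0,n7
  Y(R5) = 0.0003984+0.000j S between n1,n5
  Y(R6) = 0.003425+0.000j S between n1,n3
  Y(R7) = 0.0004098+0.000j S between n0,n6
  Y(C2) = 0.000+0.07041j S between n4,n1
  Y(C3) = 0.000+0.04836j S between n0,n1
  Y(L1) = 0.000-0.07284j S between n7,n1
  Y(L2) = 0.000-0.008435j S between n7,n6
  Y(R8) = 0.004348+0.000j S between n3,n7
  Y(R9) = 0.0009804+0.000j S between n4,n5
  Y(R10) = 0.001258+0.000j S between n4,n3
  Y(C4) = 0.000+0.006573j S between n6,n0
  I3: injects 1.65 A into n5 (from n7)
  V1: constraint V(n2)−V(n0) = 2.66
Assemble and solve the 8×8 MNA system:
  V(n1)=-7.370+23.98j  V(n2)=2.660+0.000j  V(n3)=0.7913+1.652j  V(n4)=-8.746+23.53j  V(n5)=3.112-50.04j  V(n6)=-16.01+36.34j  V(n7)=-5.300+7.242j
  i(V1)=0.7723+0.07942j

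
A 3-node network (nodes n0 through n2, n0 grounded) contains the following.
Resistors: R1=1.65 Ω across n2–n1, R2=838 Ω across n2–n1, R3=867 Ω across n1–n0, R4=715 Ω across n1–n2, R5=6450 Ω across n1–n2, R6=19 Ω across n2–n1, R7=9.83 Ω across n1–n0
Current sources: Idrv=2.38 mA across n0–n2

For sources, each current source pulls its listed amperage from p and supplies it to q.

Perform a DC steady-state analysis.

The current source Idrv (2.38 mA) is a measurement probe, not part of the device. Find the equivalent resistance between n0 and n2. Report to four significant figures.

R_eq = 11.23 Ω

Apply KCL at each of the 2 non-ground nodes and solve the resulting linear system.
Node n1: branches {R1, R2, R3, R4, R5, R6, R7} → V_1 = 0.02313
Node n2: branches {R1, R2, R4, R5, R6, Idrv} → V_2 = 0.02673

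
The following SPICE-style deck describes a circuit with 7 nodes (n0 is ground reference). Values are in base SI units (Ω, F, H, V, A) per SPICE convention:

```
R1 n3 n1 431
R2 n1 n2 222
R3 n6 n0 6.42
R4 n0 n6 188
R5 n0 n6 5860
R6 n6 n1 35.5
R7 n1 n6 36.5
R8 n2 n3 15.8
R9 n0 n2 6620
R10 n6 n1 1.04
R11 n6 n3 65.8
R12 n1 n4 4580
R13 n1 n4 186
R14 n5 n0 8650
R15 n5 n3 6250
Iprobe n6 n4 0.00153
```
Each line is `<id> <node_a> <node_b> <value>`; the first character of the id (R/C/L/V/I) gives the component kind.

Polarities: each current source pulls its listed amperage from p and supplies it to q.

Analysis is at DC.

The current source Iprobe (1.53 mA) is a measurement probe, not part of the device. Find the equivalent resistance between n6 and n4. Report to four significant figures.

MNA unknowns: 6 node voltages V₁..V_6
R1: Y=0.002320 on G[3,1]
R2: Y=0.004505 on G[1,2]
R3: Y=0.1558 on G[6,0]
R4: Y=0.005319 on G[0,6]
R5: Y=0.0001706 on G[0,6]
R6: Y=0.02817 on G[6,1]
R7: Y=0.02740 on G[1,6]
R8: Y=0.06329 on G[2,3]
R9: Y=0.0001511 on G[0,2]
R10: Y=0.9615 on G[6,1]
R11: Y=0.01520 on G[6,3]
R12: Y=0.0002183 on G[1,4]
R13: Y=0.005376 on G[1,4]
R14: Y=0.0001156 on G[5,0]
R15: Y=0.0001600 on G[5,3]
Iprobe: z[6]−=0.00153, z[4]+=0.00153
solve → V1=0.001497, V2=0.0005132, V3=0.0004445, V4=0.2750, V5=0.0002580, V6=-6.658e-07

R_eq = 179.7 Ω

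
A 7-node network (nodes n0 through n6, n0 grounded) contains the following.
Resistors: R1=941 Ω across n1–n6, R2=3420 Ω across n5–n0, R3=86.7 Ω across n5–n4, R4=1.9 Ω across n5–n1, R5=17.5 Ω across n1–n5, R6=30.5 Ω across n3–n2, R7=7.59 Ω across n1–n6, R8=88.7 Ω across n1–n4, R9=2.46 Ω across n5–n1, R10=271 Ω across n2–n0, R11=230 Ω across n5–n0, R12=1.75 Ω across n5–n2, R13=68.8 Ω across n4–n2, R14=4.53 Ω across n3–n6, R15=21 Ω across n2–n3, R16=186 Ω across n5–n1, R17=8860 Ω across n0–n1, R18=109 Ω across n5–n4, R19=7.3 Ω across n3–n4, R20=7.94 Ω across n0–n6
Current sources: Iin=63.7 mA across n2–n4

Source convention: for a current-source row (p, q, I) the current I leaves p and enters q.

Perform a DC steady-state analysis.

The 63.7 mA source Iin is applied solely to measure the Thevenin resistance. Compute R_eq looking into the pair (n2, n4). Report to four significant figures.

Apply KCL at each of the 6 non-ground nodes and solve the resulting linear system.
Node n1: branches {R1, R4, R5, R7, R8, R9, R16, R17} → V_1 = -0.1095
Node n2: branches {R6, R10, R12, R13, R15, Iin} → V_2 = -0.1880
Node n3: branches {R6, R14, R15, R19} → V_3 = 0.08857
Node n4: branches {R3, R8, R13, R18, R19, Iin} → V_4 = 0.3768
Node n5: branches {R2, R3, R4, R5, R9, R11, R12, R16, R18} → V_5 = -0.1311
Node n6: branches {R1, R7, R14, R20} → V_6 = 0.01044

R_eq = 8.868 Ω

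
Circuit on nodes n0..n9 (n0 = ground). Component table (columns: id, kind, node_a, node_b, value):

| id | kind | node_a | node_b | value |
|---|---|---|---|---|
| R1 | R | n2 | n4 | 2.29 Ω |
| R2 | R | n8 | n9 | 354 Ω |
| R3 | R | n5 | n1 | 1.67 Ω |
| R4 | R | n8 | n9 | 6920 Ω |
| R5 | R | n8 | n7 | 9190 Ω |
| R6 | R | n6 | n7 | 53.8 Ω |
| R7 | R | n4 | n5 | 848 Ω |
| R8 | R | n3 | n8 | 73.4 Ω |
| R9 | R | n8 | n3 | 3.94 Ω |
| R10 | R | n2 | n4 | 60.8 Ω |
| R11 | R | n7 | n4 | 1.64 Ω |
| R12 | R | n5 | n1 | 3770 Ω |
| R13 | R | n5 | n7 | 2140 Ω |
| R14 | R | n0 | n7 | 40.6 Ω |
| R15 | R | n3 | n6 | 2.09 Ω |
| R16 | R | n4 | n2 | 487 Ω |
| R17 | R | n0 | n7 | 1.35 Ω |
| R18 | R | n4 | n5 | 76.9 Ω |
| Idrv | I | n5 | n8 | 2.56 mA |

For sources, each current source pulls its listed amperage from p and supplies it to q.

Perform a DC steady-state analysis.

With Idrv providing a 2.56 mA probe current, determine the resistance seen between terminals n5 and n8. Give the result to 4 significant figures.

R_eq = 129.0 Ω

MNA unknowns: 9 node voltages V₁..V_9
R1: Y=0.4367 on G[2,4]
R2: Y=0.002825 on G[8,9]
R3: Y=0.5988 on G[5,1]
R4: Y=0.0001445 on G[8,9]
R5: Y=0.0001088 on G[8,7]
R6: Y=0.01859 on G[6,7]
R7: Y=0.001179 on G[4,5]
R8: Y=0.01362 on G[3,8]
R9: Y=0.2538 on G[8,3]
R10: Y=0.01645 on G[2,4]
R11: Y=0.6098 on G[7,4]
R12: Y=0.0002653 on G[5,1]
R13: Y=0.0004673 on G[5,7]
R14: Y=0.02463 on G[0,7]
R15: Y=0.4785 on G[3,6]
R16: Y=0.002053 on G[4,2]
R17: Y=0.7407 on G[0,7]
R18: Y=0.01300 on G[4,5]
Idrv: z[5]−=0.00256, z[8]+=0.00256
solve → V1=-0.1787, V2=-0.004061, V3=0.1422, V4=-0.004061, V5=-0.1787, V6=0.1368, V7=0.000, V8=0.1517, V9=0.1517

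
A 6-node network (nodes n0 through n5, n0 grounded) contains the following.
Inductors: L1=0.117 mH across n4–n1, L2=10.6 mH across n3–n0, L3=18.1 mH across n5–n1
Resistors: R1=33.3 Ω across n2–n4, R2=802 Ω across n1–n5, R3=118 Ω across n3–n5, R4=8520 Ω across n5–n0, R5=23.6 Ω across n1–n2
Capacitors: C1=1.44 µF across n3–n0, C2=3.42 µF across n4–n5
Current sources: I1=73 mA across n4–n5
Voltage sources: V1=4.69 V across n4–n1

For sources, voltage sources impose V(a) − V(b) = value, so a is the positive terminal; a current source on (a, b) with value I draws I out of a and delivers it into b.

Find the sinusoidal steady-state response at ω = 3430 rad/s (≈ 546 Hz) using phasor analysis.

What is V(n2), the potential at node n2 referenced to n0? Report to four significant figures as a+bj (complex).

9.177-18.74j V

MNA unknowns: 5 node voltages V₁..V_5 plus 1 source current (V1)
L1: Y=0.000-2.492j on G[4,1]
R1: Y=0.03003+0.000j on G[2,4]
R2: Y=0.001247+0.000j on G[1,5]
L2: Y=0.000-0.02750j on G[3,0]
R3: Y=0.008475+0.000j on G[3,5]
C1: Y=0.000+0.004939j on G[3,0]
I1: z[4]−=0.073, z[5]+=0.073
R4: Y=0.0001174+0.000j on G[5,0]
C2: Y=0.000+0.01173j on G[4,5]
L3: Y=0.000-0.01611j on G[5,1]
R5: Y=0.04237+0.000j on G[1,2]
V1: row V4−V1=4.69, i_V1 at 4,1
solve → V1=7.232-18.74j, V2=9.177-18.74j, V3=0.000+0.000j, V4=11.92-18.74j, V5=0.000+0.000j
aux → i_V1=-0.3752+11.55j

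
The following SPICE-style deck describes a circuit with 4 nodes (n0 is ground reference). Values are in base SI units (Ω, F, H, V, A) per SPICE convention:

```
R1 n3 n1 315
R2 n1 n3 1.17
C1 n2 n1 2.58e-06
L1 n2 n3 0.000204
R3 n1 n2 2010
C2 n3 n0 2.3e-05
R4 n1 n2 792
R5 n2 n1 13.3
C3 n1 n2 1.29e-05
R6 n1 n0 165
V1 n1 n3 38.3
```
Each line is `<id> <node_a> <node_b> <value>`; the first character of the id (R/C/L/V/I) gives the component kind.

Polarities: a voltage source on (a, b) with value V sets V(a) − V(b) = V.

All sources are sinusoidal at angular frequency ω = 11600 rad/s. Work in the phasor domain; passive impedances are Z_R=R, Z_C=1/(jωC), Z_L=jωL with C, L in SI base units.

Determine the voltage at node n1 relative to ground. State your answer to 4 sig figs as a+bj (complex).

38.28+0.8696j V

Element admittances at ω=11600 rad/s:
  Y(R1) = 0.003175+0.000j S between n3,n1
  Y(R2) = 0.8547+0.000j S between n1,n3
  Y(C1) = 0.000+0.02993j S between n2,n1
  Y(L1) = 0.000-0.4226j S between n2,n3
  Y(R3) = 0.0004975+0.000j S between n1,n2
  Y(C2) = 0.000+0.2668j S between n3,n0
  Y(R4) = 0.001263+0.000j S between n1,n2
  Y(R5) = 0.07519+0.000j S between n2,n1
  Y(C3) = 0.000+0.1496j S between n1,n2
  Y(R6) = 0.006061+0.000j S between n1,n0
  V1: constraint V(n1)−V(n3) = 38.3
Assemble and solve the 4×4 MNA system:
  V(n1)=38.28+0.8696j  V(n2)=-22.25+20.04j  V(n3)=-0.01975+0.8696j
  i(V1)=-41.19-9.400j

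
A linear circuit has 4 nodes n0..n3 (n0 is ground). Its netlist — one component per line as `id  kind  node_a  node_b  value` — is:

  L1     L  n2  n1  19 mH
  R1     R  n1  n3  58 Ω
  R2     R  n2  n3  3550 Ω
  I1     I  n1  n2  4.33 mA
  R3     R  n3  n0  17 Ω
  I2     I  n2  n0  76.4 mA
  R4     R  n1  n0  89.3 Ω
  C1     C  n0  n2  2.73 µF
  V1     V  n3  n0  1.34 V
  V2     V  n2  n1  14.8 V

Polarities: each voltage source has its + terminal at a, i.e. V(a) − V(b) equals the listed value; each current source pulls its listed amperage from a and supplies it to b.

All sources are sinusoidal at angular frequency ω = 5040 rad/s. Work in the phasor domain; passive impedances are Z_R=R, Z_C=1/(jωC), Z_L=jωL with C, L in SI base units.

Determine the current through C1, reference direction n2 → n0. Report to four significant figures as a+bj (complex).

0.06869+0.1434j A

Apply KCL at each of the 3 non-ground nodes and solve the resulting linear system.
Node n1: branches {L1, R1, I1, R4, V2} → V_1 = -4.379-4.992j
Node n2: branches {L1, R2, I1, I2, C1, V2} → V_2 = 10.42-4.992j
Node n3: branches {R1, R2, R3, V1} → V_3 = 1.340+0.000j
Source currents: i(V1)=-0.1749-0.08748j, i(V2)=-0.1433+0.01258j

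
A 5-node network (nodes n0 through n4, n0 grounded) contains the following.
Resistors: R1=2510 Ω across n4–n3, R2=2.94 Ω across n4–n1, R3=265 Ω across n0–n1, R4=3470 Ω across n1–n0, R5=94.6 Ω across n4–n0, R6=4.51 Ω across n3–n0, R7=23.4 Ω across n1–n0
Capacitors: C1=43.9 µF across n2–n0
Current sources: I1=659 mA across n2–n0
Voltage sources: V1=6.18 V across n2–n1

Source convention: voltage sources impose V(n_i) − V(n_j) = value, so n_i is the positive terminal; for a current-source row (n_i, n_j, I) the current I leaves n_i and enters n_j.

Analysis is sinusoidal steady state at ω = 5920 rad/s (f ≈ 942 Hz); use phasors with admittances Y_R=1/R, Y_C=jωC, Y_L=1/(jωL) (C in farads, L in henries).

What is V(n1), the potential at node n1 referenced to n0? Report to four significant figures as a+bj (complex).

MNA unknowns: 4 node voltages V₁..V_4 plus 1 source current (V1)
R1: Y=0.0003984+0.000j on G[4,3]
R2: Y=0.3401+0.000j on G[4,1]
R3: Y=0.003774+0.000j on G[0,1]
R4: Y=0.0002882+0.000j on G[1,0]
C1: Y=0.000+0.2599j on G[2,0]
R5: Y=0.01057+0.000j on G[4,0]
I1: z[2]−=0.659, z[0]+=0.659
R6: Y=0.2217+0.000j on G[3,0]
R7: Y=0.04274+0.000j on G[1,0]
V1: row V2−V1=6.18, i_V1 at 2,1
solve → V1=-6.427+1.116j, V2=-0.2465+1.116j, V3=-0.01117+0.001939j, V4=-6.226+1.081j
aux → i_V1=-0.3690+0.06407j

-6.427+1.116j V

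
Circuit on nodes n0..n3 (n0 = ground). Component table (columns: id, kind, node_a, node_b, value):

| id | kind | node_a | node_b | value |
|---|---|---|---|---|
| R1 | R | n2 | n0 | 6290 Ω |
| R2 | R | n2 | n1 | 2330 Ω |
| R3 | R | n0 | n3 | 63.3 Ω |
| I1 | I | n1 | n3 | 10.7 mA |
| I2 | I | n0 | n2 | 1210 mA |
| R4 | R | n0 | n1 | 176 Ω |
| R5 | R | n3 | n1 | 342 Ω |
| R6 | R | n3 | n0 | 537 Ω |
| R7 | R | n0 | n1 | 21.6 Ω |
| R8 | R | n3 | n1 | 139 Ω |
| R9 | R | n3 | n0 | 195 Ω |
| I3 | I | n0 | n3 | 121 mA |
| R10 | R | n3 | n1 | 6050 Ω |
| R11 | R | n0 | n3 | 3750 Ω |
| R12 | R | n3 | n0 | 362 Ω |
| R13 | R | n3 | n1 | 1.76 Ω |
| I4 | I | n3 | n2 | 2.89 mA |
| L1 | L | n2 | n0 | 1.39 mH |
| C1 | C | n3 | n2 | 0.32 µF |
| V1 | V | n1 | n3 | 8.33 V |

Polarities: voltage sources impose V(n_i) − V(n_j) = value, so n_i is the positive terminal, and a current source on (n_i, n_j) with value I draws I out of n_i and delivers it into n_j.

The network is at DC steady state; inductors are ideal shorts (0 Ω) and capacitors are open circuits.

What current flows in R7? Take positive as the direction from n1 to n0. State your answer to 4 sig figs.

Element admittances at DC:
  Y(R1) = 0.0001590 S between n2,n0
  Y(R2) = 0.0004292 S between n2,n1
  Y(R3) = 0.01580 S between n0,n3
  I1: injects 0.0107 A into n3 (from n1)
  I2: injects 1.21 A into n2 (from n0)
  Y(R4) = 0.005682 S between n0,n1
  Y(R5) = 0.002924 S between n3,n1
  Y(R6) = 0.001862 S between n3,n0
  Y(R7) = 0.04630 S between n0,n1
  Y(R8) = 0.007194 S between n3,n1
  Y(R9) = 0.005128 S between n3,n0
  I3: injects 0.121 A into n3 (from n0)
  Y(R10) = 0.0001653 S between n3,n1
  Y(R11) = 0.0002667 S between n0,n3
  Y(R12) = 0.002762 S between n3,n0
  Y(R13) = 0.5682 S between n3,n1
  I4: injects 0.00289 A into n2 (from n3)
  L1: short n2↔n0 (DC inductor)
  Y(C1) = 0.000 S between n3,n2
  V1: constraint V(n1)−V(n3) = 8.33
Assemble and solve the 5×5 MNA system:
  V(n1)=4.259  V(n2)=0.000  V(n3)=-4.071
  i(L1)=1.215  i(V1)=-5.053

0.1972 A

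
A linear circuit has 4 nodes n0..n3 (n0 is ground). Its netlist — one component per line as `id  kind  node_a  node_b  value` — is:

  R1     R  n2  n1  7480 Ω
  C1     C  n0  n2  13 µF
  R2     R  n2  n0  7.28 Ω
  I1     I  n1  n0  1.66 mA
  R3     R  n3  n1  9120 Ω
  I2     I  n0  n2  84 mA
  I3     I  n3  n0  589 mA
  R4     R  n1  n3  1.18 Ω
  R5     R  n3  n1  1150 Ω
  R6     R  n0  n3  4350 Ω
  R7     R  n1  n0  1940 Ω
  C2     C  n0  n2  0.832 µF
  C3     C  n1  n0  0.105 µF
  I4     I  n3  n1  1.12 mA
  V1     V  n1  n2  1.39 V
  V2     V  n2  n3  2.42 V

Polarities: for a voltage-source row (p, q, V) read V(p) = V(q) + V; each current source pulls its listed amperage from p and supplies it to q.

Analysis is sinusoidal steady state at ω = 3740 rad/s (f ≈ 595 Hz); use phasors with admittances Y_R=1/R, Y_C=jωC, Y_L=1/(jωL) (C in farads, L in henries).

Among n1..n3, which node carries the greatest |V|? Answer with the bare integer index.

3

Element admittances at ω=3740 rad/s:
  Y(R1) = 0.0001337+0.000j S between n2,n1
  Y(C1) = 0.000+0.04862j S between n0,n2
  Y(R2) = 0.1374+0.000j S between n2,n0
  I1: injects 0.00166 A into n0 (from n1)
  Y(R3) = 0.0001096+0.000j S between n3,n1
  I2: injects 0.084 A into n2 (from n0)
  I3: injects 0.589 A into n0 (from n3)
  Y(R4) = 0.8475+0.000j S between n1,n3
  Y(R5) = 0.0008696+0.000j S between n3,n1
  Y(R6) = 0.0002299+0.000j S between n0,n3
  Y(R7) = 0.0005155+0.000j S between n1,n0
  Y(C2) = 0.000+0.003112j S between n0,n2
  Y(C3) = 0.000+0.0003927j S between n1,n0
  I4: injects 0.00112 A into n1 (from n3)
  V1: constraint V(n1)−V(n2) = 1.39
  V2: constraint V(n2)−V(n3) = 2.42
Assemble and solve the 5×5 MNA system:
  V(n1)=-1.823+1.209j  V(n2)=-3.213+1.209j  V(n3)=-5.633+1.209j
  i(V1)=-3.232+9.295e-05j  i(V2)=-2.644+0.0002779j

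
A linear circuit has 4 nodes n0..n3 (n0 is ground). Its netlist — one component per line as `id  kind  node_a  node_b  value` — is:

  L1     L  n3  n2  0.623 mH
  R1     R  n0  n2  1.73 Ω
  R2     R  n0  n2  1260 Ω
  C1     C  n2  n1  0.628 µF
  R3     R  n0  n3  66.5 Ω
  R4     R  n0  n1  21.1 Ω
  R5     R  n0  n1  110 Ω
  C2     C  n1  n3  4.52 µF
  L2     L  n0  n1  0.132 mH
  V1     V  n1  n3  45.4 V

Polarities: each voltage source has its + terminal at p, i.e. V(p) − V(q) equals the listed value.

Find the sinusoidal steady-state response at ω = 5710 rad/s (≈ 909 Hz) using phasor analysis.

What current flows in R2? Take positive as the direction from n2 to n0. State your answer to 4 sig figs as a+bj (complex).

-0.004905+0.01248j A

Apply KCL at each of the 3 non-ground nodes and solve the resulting linear system.
Node n1: branches {C1, R4, R5, C2, L2, V1} → V_1 = 7.012+2.833j
Node n2: branches {L1, R1, R2, C1} → V_2 = -6.180+15.72j
Node n3: branches {L1, R3, C2, V1} → V_3 = -38.39+2.833j
Source currents: i(V1)=-4.201+7.925j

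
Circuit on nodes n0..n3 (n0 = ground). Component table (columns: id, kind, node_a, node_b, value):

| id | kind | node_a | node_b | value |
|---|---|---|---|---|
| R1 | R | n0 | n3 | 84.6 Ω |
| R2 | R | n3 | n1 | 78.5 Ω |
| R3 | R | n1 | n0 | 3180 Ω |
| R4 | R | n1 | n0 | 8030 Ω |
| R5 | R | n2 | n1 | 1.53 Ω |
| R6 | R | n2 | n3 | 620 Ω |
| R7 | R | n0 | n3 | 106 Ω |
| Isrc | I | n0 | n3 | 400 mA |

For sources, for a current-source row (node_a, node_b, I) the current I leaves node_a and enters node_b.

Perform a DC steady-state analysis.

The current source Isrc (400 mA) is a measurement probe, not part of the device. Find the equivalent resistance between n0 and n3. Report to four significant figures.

MNA unknowns: 3 node voltages V₁..V_3
R1: Y=0.01182 on G[0,3]
R2: Y=0.01274 on G[3,1]
R3: Y=0.0003145 on G[1,0]
R4: Y=0.0001245 on G[1,0]
R5: Y=0.6536 on G[2,1]
R6: Y=0.001613 on G[2,3]
R7: Y=0.009434 on G[0,3]
Isrc: z[0]−=0.4, z[3]+=0.4
solve → V1=17.90, V2=17.90, V3=18.45

R_eq = 46.12 Ω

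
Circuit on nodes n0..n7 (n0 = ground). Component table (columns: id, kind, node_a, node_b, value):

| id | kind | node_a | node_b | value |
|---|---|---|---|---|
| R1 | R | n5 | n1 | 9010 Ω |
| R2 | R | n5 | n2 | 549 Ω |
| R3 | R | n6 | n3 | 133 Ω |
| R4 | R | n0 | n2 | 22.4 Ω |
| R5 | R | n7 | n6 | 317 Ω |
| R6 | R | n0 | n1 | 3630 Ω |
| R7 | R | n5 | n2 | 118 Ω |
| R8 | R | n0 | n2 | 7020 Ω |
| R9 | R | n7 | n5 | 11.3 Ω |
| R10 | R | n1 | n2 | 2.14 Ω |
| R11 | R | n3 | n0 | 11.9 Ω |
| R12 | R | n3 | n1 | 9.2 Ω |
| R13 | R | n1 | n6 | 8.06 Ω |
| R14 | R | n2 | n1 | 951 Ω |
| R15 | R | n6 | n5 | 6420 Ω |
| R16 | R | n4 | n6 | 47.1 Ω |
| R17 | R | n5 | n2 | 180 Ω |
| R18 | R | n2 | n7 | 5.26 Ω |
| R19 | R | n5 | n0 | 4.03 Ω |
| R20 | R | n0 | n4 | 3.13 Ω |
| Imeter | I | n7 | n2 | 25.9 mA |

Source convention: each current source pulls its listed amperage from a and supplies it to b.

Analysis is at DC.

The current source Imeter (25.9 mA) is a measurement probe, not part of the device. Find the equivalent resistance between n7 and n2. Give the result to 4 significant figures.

Apply KCL at each of the 7 non-ground nodes and solve the resulting linear system.
Node n1: branches {R1, R6, R10, R12, R13, R14} → V_1 = 0.03388
Node n2: branches {R2, R4, R7, R8, R10, R14, R17, R18, Imeter} → V_2 = 0.03919
Node n3: branches {R3, R11, R12} → V_3 = 0.01939
Node n4: branches {R16, R20} → V_4 = 0.001661
Node n5: branches {R1, R2, R7, R9, R15, R17, R19} → V_5 = -0.01581
Node n6: branches {R3, R5, R13, R15, R16} → V_6 = 0.02665
Node n7: branches {R5, R9, R18, Imeter} → V_7 = -0.07015

R_eq = 4.221 Ω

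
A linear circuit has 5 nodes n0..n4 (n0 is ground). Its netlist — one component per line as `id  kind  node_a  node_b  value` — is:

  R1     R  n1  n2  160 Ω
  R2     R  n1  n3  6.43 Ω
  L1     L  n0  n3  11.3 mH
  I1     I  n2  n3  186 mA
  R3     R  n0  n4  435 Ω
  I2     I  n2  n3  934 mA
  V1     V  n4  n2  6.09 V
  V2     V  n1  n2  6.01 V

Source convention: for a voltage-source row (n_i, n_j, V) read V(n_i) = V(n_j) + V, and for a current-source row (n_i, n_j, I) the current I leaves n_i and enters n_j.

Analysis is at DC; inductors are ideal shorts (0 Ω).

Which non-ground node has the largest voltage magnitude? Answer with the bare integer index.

Element admittances at DC:
  Y(R1) = 0.006250 S between n1,n2
  Y(R2) = 0.1555 S between n1,n3
  L1: short n0↔n3 (DC inductor)
  I1: injects 0.186 A into n3 (from n2)
  Y(R3) = 0.002299 S between n0,n4
  I2: injects 0.934 A into n3 (from n2)
  V1: constraint V(n4)−V(n2) = 6.09
  V2: constraint V(n1)−V(n2) = 6.01
Assemble and solve the 7×7 MNA system:
  V(n1)=-7.098  V(n2)=-13.11  V(n3)=0.000  V(n4)=-7.018
  i(L1)=-0.01613  i(V1)=0.01613  i(V2)=1.066

2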